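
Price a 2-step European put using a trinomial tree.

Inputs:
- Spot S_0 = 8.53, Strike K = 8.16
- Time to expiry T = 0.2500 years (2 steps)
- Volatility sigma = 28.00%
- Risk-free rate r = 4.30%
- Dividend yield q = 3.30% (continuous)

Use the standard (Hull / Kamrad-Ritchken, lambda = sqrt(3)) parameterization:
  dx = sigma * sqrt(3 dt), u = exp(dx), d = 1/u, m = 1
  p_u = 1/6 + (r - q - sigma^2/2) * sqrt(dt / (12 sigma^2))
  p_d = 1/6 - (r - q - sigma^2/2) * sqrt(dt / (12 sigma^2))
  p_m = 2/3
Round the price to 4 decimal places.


Answer: Price = V(0,0) = 0.2933

Derivation:
dt = T/N = 0.125000; dx = sigma*sqrt(3*dt) = 0.171464
u = exp(dx) = 1.187042; d = 1/u = 0.842430
p_u = 0.156023, p_m = 0.666667, p_d = 0.177310
Discount per step: exp(-r*dt) = 0.994639
Stock lattice S(k, j) with j the centered position index:
  k=0: S(0,+0) = 8.5300
  k=1: S(1,-1) = 7.1859; S(1,+0) = 8.5300; S(1,+1) = 10.1255
  k=2: S(2,-2) = 6.0536; S(2,-1) = 7.1859; S(2,+0) = 8.5300; S(2,+1) = 10.1255; S(2,+2) = 12.0194
Terminal payoffs V(N, j) = max(K - S_T, 0):
  V(2,-2) = 2.106354; V(2,-1) = 0.974069; V(2,+0) = 0.000000; V(2,+1) = 0.000000; V(2,+2) = 0.000000
Backward induction: V(k, j) = exp(-r*dt) * [p_u * V(k+1, j+1) + p_m * V(k+1, j) + p_d * V(k+1, j-1)]
  V(1,-1) = exp(-r*dt) * [p_u*0.000000 + p_m*0.974069 + p_d*2.106354] = 1.017374
  V(1,+0) = exp(-r*dt) * [p_u*0.000000 + p_m*0.000000 + p_d*0.974069] = 0.171787
  V(1,+1) = exp(-r*dt) * [p_u*0.000000 + p_m*0.000000 + p_d*0.000000] = 0.000000
  V(0,+0) = exp(-r*dt) * [p_u*0.000000 + p_m*0.171787 + p_d*1.017374] = 0.293334


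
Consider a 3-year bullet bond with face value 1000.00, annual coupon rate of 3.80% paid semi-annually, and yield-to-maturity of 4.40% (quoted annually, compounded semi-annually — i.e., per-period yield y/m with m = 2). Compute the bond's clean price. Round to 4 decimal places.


Coupon per period c = face * coupon_rate / m = 19.000000
Periods per year m = 2; per-period yield y/m = 0.022000
Number of cashflows N = 6
Cashflows (t years, CF_t, discount factor 1/(1+y/m)^(m*t), PV):
  t = 0.5000: CF_t = 19.000000, DF = 0.978474, PV = 18.590998
  t = 1.0000: CF_t = 19.000000, DF = 0.957411, PV = 18.190800
  t = 1.5000: CF_t = 19.000000, DF = 0.936801, PV = 17.799218
  t = 2.0000: CF_t = 19.000000, DF = 0.916635, PV = 17.416064
  t = 2.5000: CF_t = 19.000000, DF = 0.896903, PV = 17.041159
  t = 3.0000: CF_t = 1019.000000, DF = 0.877596, PV = 894.270304
Price P = sum_t PV_t = 983.308543

Answer: Price = 983.3085


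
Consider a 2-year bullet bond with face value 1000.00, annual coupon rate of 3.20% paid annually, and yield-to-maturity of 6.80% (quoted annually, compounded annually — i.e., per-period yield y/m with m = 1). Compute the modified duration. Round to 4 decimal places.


Coupon per period c = face * coupon_rate / m = 32.000000
Periods per year m = 1; per-period yield y/m = 0.068000
Number of cashflows N = 2
Cashflows (t years, CF_t, discount factor 1/(1+y/m)^(m*t), PV):
  t = 1.0000: CF_t = 32.000000, DF = 0.936330, PV = 29.962547
  t = 2.0000: CF_t = 1032.000000, DF = 0.876713, PV = 904.767917
Price P = sum_t PV_t = 934.730463
First compute Macaulay numerator sum_t t * PV_t:
  t * PV_t at t = 1.0000: 29.962547
  t * PV_t at t = 2.0000: 1809.535833
Macaulay duration D = 1839.498380 / 934.730463 = 1.967945
Modified duration = D / (1 + y/m) = 1.967945 / (1 + 0.068000) = 1.842645

Answer: Modified duration = 1.8426


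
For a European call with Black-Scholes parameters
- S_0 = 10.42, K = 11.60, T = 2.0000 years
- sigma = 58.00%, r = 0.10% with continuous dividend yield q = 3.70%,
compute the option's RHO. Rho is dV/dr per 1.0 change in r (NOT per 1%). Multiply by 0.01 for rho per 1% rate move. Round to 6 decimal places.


Answer: Rho = 6.130540

Derivation:
d1 = 0.1915551517; d2 = -0.6286887145
phi(d1) = 0.3916897443; exp(-qT) = 0.9286716938; exp(-rT) = 0.9980019987
N(d2) = 0.2647764340
Rho = K*T*exp(-rT)*N(d2) = 11.6000 * 2.0000 * 0.9980019987 * 0.2647764340 = 6.130540


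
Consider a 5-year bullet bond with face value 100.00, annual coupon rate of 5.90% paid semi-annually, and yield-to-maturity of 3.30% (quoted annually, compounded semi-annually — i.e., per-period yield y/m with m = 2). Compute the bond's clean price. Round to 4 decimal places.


Coupon per period c = face * coupon_rate / m = 2.950000
Periods per year m = 2; per-period yield y/m = 0.016500
Number of cashflows N = 10
Cashflows (t years, CF_t, discount factor 1/(1+y/m)^(m*t), PV):
  t = 0.5000: CF_t = 2.950000, DF = 0.983768, PV = 2.902115
  t = 1.0000: CF_t = 2.950000, DF = 0.967799, PV = 2.855007
  t = 1.5000: CF_t = 2.950000, DF = 0.952090, PV = 2.808665
  t = 2.0000: CF_t = 2.950000, DF = 0.936635, PV = 2.763074
  t = 2.5000: CF_t = 2.950000, DF = 0.921432, PV = 2.718223
  t = 3.0000: CF_t = 2.950000, DF = 0.906475, PV = 2.674100
  t = 3.5000: CF_t = 2.950000, DF = 0.891761, PV = 2.630694
  t = 4.0000: CF_t = 2.950000, DF = 0.877285, PV = 2.587992
  t = 4.5000: CF_t = 2.950000, DF = 0.863045, PV = 2.545983
  t = 5.0000: CF_t = 102.950000, DF = 0.849036, PV = 87.408269
Price P = sum_t PV_t = 111.894123

Answer: Price = 111.8941


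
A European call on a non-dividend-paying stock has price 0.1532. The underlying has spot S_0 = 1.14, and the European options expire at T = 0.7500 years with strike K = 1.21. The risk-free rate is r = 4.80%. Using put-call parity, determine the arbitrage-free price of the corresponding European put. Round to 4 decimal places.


Answer: Put price = 0.1804

Derivation:
Put-call parity: C - P = S_0 * exp(-qT) - K * exp(-rT).
S_0 * exp(-qT) = 1.1400 * 1.00000000 = 1.14000000
K * exp(-rT) = 1.2100 * 0.96464029 = 1.16721476
P = C - S*exp(-qT) + K*exp(-rT)
P = 0.1532 - 1.14000000 + 1.16721476 = 0.1804


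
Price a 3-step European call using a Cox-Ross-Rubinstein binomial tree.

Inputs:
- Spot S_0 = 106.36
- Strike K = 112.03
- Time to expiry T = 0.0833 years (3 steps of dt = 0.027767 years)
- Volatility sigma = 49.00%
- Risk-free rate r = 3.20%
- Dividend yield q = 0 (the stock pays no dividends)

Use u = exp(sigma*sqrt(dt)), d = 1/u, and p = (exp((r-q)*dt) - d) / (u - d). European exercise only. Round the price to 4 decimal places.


Answer: Price = V(0,0) = 3.9391

Derivation:
dt = T/N = 0.027767
u = exp(sigma*sqrt(dt)) = 1.085076; d = 1/u = 0.921594
p = (exp((r-q)*dt) - d) / (u - d) = 0.485036
Discount per step: exp(-r*dt) = 0.999112
Stock lattice S(k, i) with i counting down-moves:
  k=0: S(0,0) = 106.3600
  k=1: S(1,0) = 115.4087; S(1,1) = 98.0208
  k=2: S(2,0) = 125.2273; S(2,1) = 106.3600; S(2,2) = 90.3354
  k=3: S(3,0) = 135.8811; S(3,1) = 115.4087; S(3,2) = 98.0208; S(3,3) = 83.2525
Terminal payoffs V(N, i) = max(S_T - K, 0):
  V(3,0) = 23.851144; V(3,1) = 3.378718; V(3,2) = 0.000000; V(3,3) = 0.000000
Backward induction: V(k, i) = exp(-r*dt) * [p * V(k+1, i) + (1-p) * V(k+1, i+1)].
  V(2,0) = exp(-r*dt) * [p*23.851144 + (1-p)*3.378718] = 13.296766
  V(2,1) = exp(-r*dt) * [p*3.378718 + (1-p)*0.000000] = 1.637345
  V(2,2) = exp(-r*dt) * [p*0.000000 + (1-p)*0.000000] = 0.000000
  V(1,0) = exp(-r*dt) * [p*13.296766 + (1-p)*1.637345] = 7.286110
  V(1,1) = exp(-r*dt) * [p*1.637345 + (1-p)*0.000000] = 0.793466
  V(0,0) = exp(-r*dt) * [p*7.286110 + (1-p)*0.793466] = 3.939132


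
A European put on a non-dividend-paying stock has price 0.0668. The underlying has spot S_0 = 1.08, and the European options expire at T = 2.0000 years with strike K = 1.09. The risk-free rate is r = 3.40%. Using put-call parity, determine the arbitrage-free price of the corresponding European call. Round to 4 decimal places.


Answer: Call price = 0.1285

Derivation:
Put-call parity: C - P = S_0 * exp(-qT) - K * exp(-rT).
S_0 * exp(-qT) = 1.0800 * 1.00000000 = 1.08000000
K * exp(-rT) = 1.0900 * 0.93426047 = 1.01834392
C = P + S*exp(-qT) - K*exp(-rT)
C = 0.0668 + 1.08000000 - 1.01834392 = 0.1285


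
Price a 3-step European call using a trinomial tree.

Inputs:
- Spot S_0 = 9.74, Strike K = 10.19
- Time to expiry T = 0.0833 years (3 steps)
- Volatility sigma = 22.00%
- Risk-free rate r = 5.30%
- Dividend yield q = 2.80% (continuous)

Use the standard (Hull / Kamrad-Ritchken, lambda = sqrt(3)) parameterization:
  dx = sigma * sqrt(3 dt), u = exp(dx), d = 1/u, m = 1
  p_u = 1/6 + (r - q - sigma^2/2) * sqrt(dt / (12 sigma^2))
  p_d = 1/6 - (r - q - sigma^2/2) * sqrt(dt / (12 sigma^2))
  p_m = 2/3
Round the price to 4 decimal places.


Answer: Price = V(0,0) = 0.0999

Derivation:
dt = T/N = 0.027767; dx = sigma*sqrt(3*dt) = 0.063496
u = exp(dx) = 1.065555; d = 1/u = 0.938478
p_u = 0.166842, p_m = 0.666667, p_d = 0.166492
Discount per step: exp(-r*dt) = 0.998529
Stock lattice S(k, j) with j the centered position index:
  k=0: S(0,+0) = 9.7400
  k=1: S(1,-1) = 9.1408; S(1,+0) = 9.7400; S(1,+1) = 10.3785
  k=2: S(2,-2) = 8.5784; S(2,-1) = 9.1408; S(2,+0) = 9.7400; S(2,+1) = 10.3785; S(2,+2) = 11.0589
  k=3: S(3,-3) = 8.0507; S(3,-2) = 8.5784; S(3,-1) = 9.1408; S(3,+0) = 9.7400; S(3,+1) = 10.3785; S(3,+2) = 11.0589; S(3,+3) = 11.7838
Terminal payoffs V(N, j) = max(S_T - K, 0):
  V(3,-3) = 0.000000; V(3,-2) = 0.000000; V(3,-1) = 0.000000; V(3,+0) = 0.000000; V(3,+1) = 0.188506; V(3,+2) = 0.868869; V(3,+3) = 1.593834
Backward induction: V(k, j) = exp(-r*dt) * [p_u * V(k+1, j+1) + p_m * V(k+1, j) + p_d * V(k+1, j-1)]
  V(2,-2) = exp(-r*dt) * [p_u*0.000000 + p_m*0.000000 + p_d*0.000000] = 0.000000
  V(2,-1) = exp(-r*dt) * [p_u*0.000000 + p_m*0.000000 + p_d*0.000000] = 0.000000
  V(2,+0) = exp(-r*dt) * [p_u*0.188506 + p_m*0.000000 + p_d*0.000000] = 0.031404
  V(2,+1) = exp(-r*dt) * [p_u*0.868869 + p_m*0.188506 + p_d*0.000000] = 0.270236
  V(2,+2) = exp(-r*dt) * [p_u*1.593834 + p_m*0.868869 + p_d*0.188506] = 0.875260
  V(1,-1) = exp(-r*dt) * [p_u*0.031404 + p_m*0.000000 + p_d*0.000000] = 0.005232
  V(1,+0) = exp(-r*dt) * [p_u*0.270236 + p_m*0.031404 + p_d*0.000000] = 0.065926
  V(1,+1) = exp(-r*dt) * [p_u*0.875260 + p_m*0.270236 + p_d*0.031404] = 0.330928
  V(0,+0) = exp(-r*dt) * [p_u*0.330928 + p_m*0.065926 + p_d*0.005232] = 0.099887


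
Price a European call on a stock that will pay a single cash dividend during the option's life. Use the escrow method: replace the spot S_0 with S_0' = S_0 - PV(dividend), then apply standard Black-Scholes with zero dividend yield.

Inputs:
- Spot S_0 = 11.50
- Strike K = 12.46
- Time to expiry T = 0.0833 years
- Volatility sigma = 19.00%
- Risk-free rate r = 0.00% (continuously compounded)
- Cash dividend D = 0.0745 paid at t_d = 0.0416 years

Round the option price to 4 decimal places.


Answer: Price = 0.0159

Derivation:
PV(D) = D * exp(-r * t_d) = 0.0745 * 1.00000000 = 0.07450000
S_0' = S_0 - PV(D) = 11.5000 - 0.07450000 = 11.42550000
d1 = (ln(S_0'/K) + (r + sigma^2/2)*T) / (sigma*sqrt(T)) = -1.55318080
d2 = d1 - sigma*sqrt(T) = -1.60801810
exp(-rT) = 1.00000000
N(d1) = 0.06018997; N(d2) = 0.05391561
C = S_0' * N(d1) - K * exp(-rT) * N(d2) = 11.42550000 * 0.06018997 - 12.4600 * 1.00000000 * 0.05391561 = 0.0159


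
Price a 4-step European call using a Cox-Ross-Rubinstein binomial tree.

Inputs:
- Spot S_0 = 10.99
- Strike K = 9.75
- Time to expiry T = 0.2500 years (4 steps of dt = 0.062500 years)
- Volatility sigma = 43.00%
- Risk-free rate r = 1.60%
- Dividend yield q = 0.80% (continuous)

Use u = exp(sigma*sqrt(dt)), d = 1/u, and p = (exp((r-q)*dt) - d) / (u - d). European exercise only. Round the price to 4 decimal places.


dt = T/N = 0.062500
u = exp(sigma*sqrt(dt)) = 1.113491; d = 1/u = 0.898077
p = (exp((r-q)*dt) - d) / (u - d) = 0.475473
Discount per step: exp(-r*dt) = 0.999000
Stock lattice S(k, i) with i counting down-moves:
  k=0: S(0,0) = 10.9900
  k=1: S(1,0) = 12.2373; S(1,1) = 9.8699
  k=2: S(2,0) = 13.6261; S(2,1) = 10.9900; S(2,2) = 8.8639
  k=3: S(3,0) = 15.1725; S(3,1) = 12.2373; S(3,2) = 9.8699; S(3,3) = 7.9605
  k=4: S(4,0) = 16.8945; S(4,1) = 13.6261; S(4,2) = 10.9900; S(4,3) = 8.8639; S(4,4) = 7.1491
Terminal payoffs V(N, i) = max(S_T - K, 0):
  V(4,0) = 7.144460; V(4,1) = 3.876082; V(4,2) = 1.240000; V(4,3) = 0.000000; V(4,4) = 0.000000
Backward induction: V(k, i) = exp(-r*dt) * [p * V(k+1, i) + (1-p) * V(k+1, i+1)].
  V(3,0) = exp(-r*dt) * [p*7.144460 + (1-p)*3.876082] = 5.424679
  V(3,1) = exp(-r*dt) * [p*3.876082 + (1-p)*1.240000] = 2.490893
  V(3,2) = exp(-r*dt) * [p*1.240000 + (1-p)*0.000000] = 0.588997
  V(3,3) = exp(-r*dt) * [p*0.000000 + (1-p)*0.000000] = 0.000000
  V(2,0) = exp(-r*dt) * [p*5.424679 + (1-p)*2.490893] = 3.881943
  V(2,1) = exp(-r*dt) * [p*2.490893 + (1-p)*0.588997] = 1.491803
  V(2,2) = exp(-r*dt) * [p*0.588997 + (1-p)*0.000000] = 0.279772
  V(1,0) = exp(-r*dt) * [p*3.881943 + (1-p)*1.491803] = 2.625622
  V(1,1) = exp(-r*dt) * [p*1.491803 + (1-p)*0.279772] = 0.855204
  V(0,0) = exp(-r*dt) * [p*2.625622 + (1-p)*0.855204] = 1.695293

Answer: Price = V(0,0) = 1.6953


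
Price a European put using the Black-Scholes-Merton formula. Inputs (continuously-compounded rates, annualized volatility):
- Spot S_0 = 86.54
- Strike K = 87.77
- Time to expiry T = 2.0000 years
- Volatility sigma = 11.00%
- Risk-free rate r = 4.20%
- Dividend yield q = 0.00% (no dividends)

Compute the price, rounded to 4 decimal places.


Answer: Price = 2.7767

Derivation:
d1 = (ln(S/K) + (r - q + 0.5*sigma^2) * T) / (sigma * sqrt(T)) = 0.52703226
d2 = d1 - sigma * sqrt(T) = 0.37146876
exp(-rT) = 0.91943126; exp(-qT) = 1.00000000
P = K * exp(-rT) * N(-d2) - S_0 * exp(-qT) * N(-d1)
N(-d1) = 0.29908559; N(-d2) = 0.35514421
P = 87.7700 * 0.91943126 * 0.35514421 - 86.5400 * 1.00000000 * 0.29908559 = 2.7767


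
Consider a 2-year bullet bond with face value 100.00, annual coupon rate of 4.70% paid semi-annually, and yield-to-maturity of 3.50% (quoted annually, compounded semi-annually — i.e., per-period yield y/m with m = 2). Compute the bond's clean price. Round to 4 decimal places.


Answer: Price = 102.2986

Derivation:
Coupon per period c = face * coupon_rate / m = 2.350000
Periods per year m = 2; per-period yield y/m = 0.017500
Number of cashflows N = 4
Cashflows (t years, CF_t, discount factor 1/(1+y/m)^(m*t), PV):
  t = 0.5000: CF_t = 2.350000, DF = 0.982801, PV = 2.309582
  t = 1.0000: CF_t = 2.350000, DF = 0.965898, PV = 2.269860
  t = 1.5000: CF_t = 2.350000, DF = 0.949285, PV = 2.230820
  t = 2.0000: CF_t = 102.350000, DF = 0.932959, PV = 95.488303
Price P = sum_t PV_t = 102.298566


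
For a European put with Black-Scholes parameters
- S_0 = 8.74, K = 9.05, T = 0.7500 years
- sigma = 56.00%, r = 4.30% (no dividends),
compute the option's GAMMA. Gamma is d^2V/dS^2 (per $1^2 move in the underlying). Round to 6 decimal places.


Answer: Gamma = 0.091511

Derivation:
d1 = 0.2371165843; d2 = -0.2478576419
phi(d1) = 0.3878833339; exp(-qT) = 1.0000000000; exp(-rT) = 0.9682644857
Gamma = exp(-qT) * phi(d1) / (S * sigma * sqrt(T)) = 1.0000000000 * 0.3878833339 / (8.7400 * 0.5600 * 0.8660254038) = 0.091511


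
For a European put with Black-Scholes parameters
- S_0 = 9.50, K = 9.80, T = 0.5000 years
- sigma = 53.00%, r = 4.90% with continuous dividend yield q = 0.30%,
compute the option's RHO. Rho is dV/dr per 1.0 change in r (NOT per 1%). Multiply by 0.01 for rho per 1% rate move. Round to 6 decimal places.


d1 = 0.1657949612; d2 = -0.2089716328
phi(d1) = 0.3934967313; exp(-qT) = 0.9985011244; exp(-rT) = 0.9757976889
N(-d2) = 0.5827648083
Rho = -K*T*exp(-rT)*N(-d2) = -9.8000 * 0.5000 * 0.9757976889 * 0.5827648083 = -2.786437

Answer: Rho = -2.786437


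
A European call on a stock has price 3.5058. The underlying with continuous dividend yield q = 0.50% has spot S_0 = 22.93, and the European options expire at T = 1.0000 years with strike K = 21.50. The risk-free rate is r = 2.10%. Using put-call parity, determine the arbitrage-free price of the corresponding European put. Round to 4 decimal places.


Put-call parity: C - P = S_0 * exp(-qT) - K * exp(-rT).
S_0 * exp(-qT) = 22.9300 * 0.99501248 = 22.81563615
K * exp(-rT) = 21.5000 * 0.97921896 = 21.05320774
P = C - S*exp(-qT) + K*exp(-rT)
P = 3.5058 - 22.81563615 + 21.05320774 = 1.7434

Answer: Put price = 1.7434


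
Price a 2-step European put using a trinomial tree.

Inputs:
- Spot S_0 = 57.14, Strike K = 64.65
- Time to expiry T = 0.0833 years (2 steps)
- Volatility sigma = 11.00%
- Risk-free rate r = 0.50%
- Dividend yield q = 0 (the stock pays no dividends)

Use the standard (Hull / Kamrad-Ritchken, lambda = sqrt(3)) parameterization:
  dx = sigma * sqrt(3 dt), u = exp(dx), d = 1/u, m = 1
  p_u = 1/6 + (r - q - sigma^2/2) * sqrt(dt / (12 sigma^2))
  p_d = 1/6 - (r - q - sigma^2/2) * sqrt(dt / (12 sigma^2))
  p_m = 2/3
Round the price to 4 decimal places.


dt = T/N = 0.041650; dx = sigma*sqrt(3*dt) = 0.038883
u = exp(dx) = 1.039649; d = 1/u = 0.961863
p_u = 0.166104, p_m = 0.666667, p_d = 0.167229
Discount per step: exp(-r*dt) = 0.999792
Stock lattice S(k, j) with j the centered position index:
  k=0: S(0,+0) = 57.1400
  k=1: S(1,-1) = 54.9609; S(1,+0) = 57.1400; S(1,+1) = 59.4055
  k=2: S(2,-2) = 52.8648; S(2,-1) = 54.9609; S(2,+0) = 57.1400; S(2,+1) = 59.4055; S(2,+2) = 61.7609
Terminal payoffs V(N, j) = max(K - S_T, 0):
  V(2,-2) = 11.785174; V(2,-1) = 9.689140; V(2,+0) = 7.510000; V(2,+1) = 5.244460; V(2,+2) = 2.889093
Backward induction: V(k, j) = exp(-r*dt) * [p_u * V(k+1, j+1) + p_m * V(k+1, j) + p_d * V(k+1, j-1)]
  V(1,-1) = exp(-r*dt) * [p_u*7.510000 + p_m*9.689140 + p_d*11.785174] = 9.675678
  V(1,+0) = exp(-r*dt) * [p_u*5.244460 + p_m*7.510000 + p_d*9.689140] = 7.496538
  V(1,+1) = exp(-r*dt) * [p_u*2.889093 + p_m*5.244460 + p_d*7.510000] = 5.230998
  V(0,+0) = exp(-r*dt) * [p_u*5.230998 + p_m*7.496538 + p_d*9.675678] = 7.483079

Answer: Price = V(0,0) = 7.4831


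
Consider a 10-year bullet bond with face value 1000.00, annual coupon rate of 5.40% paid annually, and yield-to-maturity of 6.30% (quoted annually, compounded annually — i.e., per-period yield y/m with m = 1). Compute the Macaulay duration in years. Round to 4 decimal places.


Coupon per period c = face * coupon_rate / m = 54.000000
Periods per year m = 1; per-period yield y/m = 0.063000
Number of cashflows N = 10
Cashflows (t years, CF_t, discount factor 1/(1+y/m)^(m*t), PV):
  t = 1.0000: CF_t = 54.000000, DF = 0.940734, PV = 50.799624
  t = 2.0000: CF_t = 54.000000, DF = 0.884980, PV = 47.788922
  t = 3.0000: CF_t = 54.000000, DF = 0.832531, PV = 44.956653
  t = 4.0000: CF_t = 54.000000, DF = 0.783190, PV = 42.292241
  t = 5.0000: CF_t = 54.000000, DF = 0.736773, PV = 39.785740
  t = 6.0000: CF_t = 54.000000, DF = 0.693107, PV = 37.427789
  t = 7.0000: CF_t = 54.000000, DF = 0.652029, PV = 35.209585
  t = 8.0000: CF_t = 54.000000, DF = 0.613386, PV = 33.122846
  t = 9.0000: CF_t = 54.000000, DF = 0.577033, PV = 31.159780
  t = 10.0000: CF_t = 1054.000000, DF = 0.542834, PV = 572.147449
Price P = sum_t PV_t = 934.690627
Macaulay numerator sum_t t * PV_t:
  t * PV_t at t = 1.0000: 50.799624
  t * PV_t at t = 2.0000: 95.577843
  t * PV_t at t = 3.0000: 134.869958
  t * PV_t at t = 4.0000: 169.168965
  t * PV_t at t = 5.0000: 198.928699
  t * PV_t at t = 6.0000: 224.566734
  t * PV_t at t = 7.0000: 246.467096
  t * PV_t at t = 8.0000: 264.982767
  t * PV_t at t = 9.0000: 280.438018
  t * PV_t at t = 10.0000: 5721.474486
Macaulay duration D = (sum_t t * PV_t) / P = 7387.274190 / 934.690627 = 7.903443

Answer: Macaulay duration = 7.9034 years


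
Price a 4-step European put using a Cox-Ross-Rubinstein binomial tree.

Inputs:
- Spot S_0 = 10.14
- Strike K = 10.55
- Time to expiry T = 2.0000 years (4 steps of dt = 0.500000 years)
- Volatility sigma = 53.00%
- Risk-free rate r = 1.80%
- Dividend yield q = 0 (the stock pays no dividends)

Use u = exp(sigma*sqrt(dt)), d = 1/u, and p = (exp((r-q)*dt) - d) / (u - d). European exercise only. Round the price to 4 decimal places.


Answer: Price = V(0,0) = 2.8751

Derivation:
dt = T/N = 0.500000
u = exp(sigma*sqrt(dt)) = 1.454652; d = 1/u = 0.687450
p = (exp((r-q)*dt) - d) / (u - d) = 0.419174
Discount per step: exp(-r*dt) = 0.991040
Stock lattice S(k, i) with i counting down-moves:
  k=0: S(0,0) = 10.1400
  k=1: S(1,0) = 14.7502; S(1,1) = 6.9707
  k=2: S(2,0) = 21.4564; S(2,1) = 10.1400; S(2,2) = 4.7920
  k=3: S(3,0) = 31.2115; S(3,1) = 14.7502; S(3,2) = 6.9707; S(3,3) = 3.2943
  k=4: S(4,0) = 45.4019; S(4,1) = 21.4564; S(4,2) = 10.1400; S(4,3) = 4.7920; S(4,4) = 2.2647
Terminal payoffs V(N, i) = max(K - S_T, 0):
  V(4,0) = 0.000000; V(4,1) = 0.000000; V(4,2) = 0.410000; V(4,3) = 5.757967; V(4,4) = 8.285347
Backward induction: V(k, i) = exp(-r*dt) * [p * V(k+1, i) + (1-p) * V(k+1, i+1)].
  V(3,0) = exp(-r*dt) * [p*0.000000 + (1-p)*0.000000] = 0.000000
  V(3,1) = exp(-r*dt) * [p*0.000000 + (1-p)*0.410000] = 0.236005
  V(3,2) = exp(-r*dt) * [p*0.410000 + (1-p)*5.757967] = 3.484736
  V(3,3) = exp(-r*dt) * [p*5.757967 + (1-p)*8.285347] = 7.161194
  V(2,0) = exp(-r*dt) * [p*0.000000 + (1-p)*0.236005] = 0.135850
  V(2,1) = exp(-r*dt) * [p*0.236005 + (1-p)*3.484736] = 2.103933
  V(2,2) = exp(-r*dt) * [p*3.484736 + (1-p)*7.161194] = 5.569766
  V(1,0) = exp(-r*dt) * [p*0.135850 + (1-p)*2.103933] = 1.267505
  V(1,1) = exp(-r*dt) * [p*2.103933 + (1-p)*5.569766] = 4.080093
  V(0,0) = exp(-r*dt) * [p*1.267505 + (1-p)*4.080093] = 2.875138


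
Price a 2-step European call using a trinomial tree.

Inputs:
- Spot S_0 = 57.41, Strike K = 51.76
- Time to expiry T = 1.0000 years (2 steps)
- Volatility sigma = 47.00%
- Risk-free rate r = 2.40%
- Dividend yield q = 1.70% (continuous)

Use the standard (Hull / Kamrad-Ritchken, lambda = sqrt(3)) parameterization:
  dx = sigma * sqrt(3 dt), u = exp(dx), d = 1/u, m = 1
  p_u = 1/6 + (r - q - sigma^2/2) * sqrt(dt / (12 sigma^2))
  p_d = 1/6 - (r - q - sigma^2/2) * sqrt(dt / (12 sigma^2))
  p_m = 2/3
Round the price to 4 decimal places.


dt = T/N = 0.500000; dx = sigma*sqrt(3*dt) = 0.575630
u = exp(dx) = 1.778251; d = 1/u = 0.562350
p_u = 0.121738, p_m = 0.666667, p_d = 0.211596
Discount per step: exp(-r*dt) = 0.988072
Stock lattice S(k, j) with j the centered position index:
  k=0: S(0,+0) = 57.4100
  k=1: S(1,-1) = 32.2845; S(1,+0) = 57.4100; S(1,+1) = 102.0894
  k=2: S(2,-2) = 18.1552; S(2,-1) = 32.2845; S(2,+0) = 57.4100; S(2,+1) = 102.0894; S(2,+2) = 181.5405
Terminal payoffs V(N, j) = max(S_T - K, 0):
  V(2,-2) = 0.000000; V(2,-1) = 0.000000; V(2,+0) = 5.650000; V(2,+1) = 50.329369; V(2,+2) = 129.780484
Backward induction: V(k, j) = exp(-r*dt) * [p_u * V(k+1, j+1) + p_m * V(k+1, j) + p_d * V(k+1, j-1)]
  V(1,-1) = exp(-r*dt) * [p_u*5.650000 + p_m*0.000000 + p_d*0.000000] = 0.679613
  V(1,+0) = exp(-r*dt) * [p_u*50.329369 + p_m*5.650000 + p_d*0.000000] = 9.775631
  V(1,+1) = exp(-r*dt) * [p_u*129.780484 + p_m*50.329369 + p_d*5.650000] = 49.944652
  V(0,+0) = exp(-r*dt) * [p_u*49.944652 + p_m*9.775631 + p_d*0.679613] = 12.589056

Answer: Price = V(0,0) = 12.5891


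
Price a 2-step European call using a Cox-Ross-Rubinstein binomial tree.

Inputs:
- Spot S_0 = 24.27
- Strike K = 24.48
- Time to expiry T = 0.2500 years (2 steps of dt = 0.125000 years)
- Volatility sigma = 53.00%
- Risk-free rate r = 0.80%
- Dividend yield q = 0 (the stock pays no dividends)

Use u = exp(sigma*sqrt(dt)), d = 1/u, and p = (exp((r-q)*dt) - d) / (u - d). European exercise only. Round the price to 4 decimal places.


dt = T/N = 0.125000
u = exp(sigma*sqrt(dt)) = 1.206089; d = 1/u = 0.829126
p = (exp((r-q)*dt) - d) / (u - d) = 0.455945
Discount per step: exp(-r*dt) = 0.999000
Stock lattice S(k, i) with i counting down-moves:
  k=0: S(0,0) = 24.2700
  k=1: S(1,0) = 29.2718; S(1,1) = 20.1229
  k=2: S(2,0) = 35.3044; S(2,1) = 24.2700; S(2,2) = 16.6844
Terminal payoffs V(N, i) = max(S_T - K, 0):
  V(2,0) = 10.824400; V(2,1) = 0.000000; V(2,2) = 0.000000
Backward induction: V(k, i) = exp(-r*dt) * [p * V(k+1, i) + (1-p) * V(k+1, i+1)].
  V(1,0) = exp(-r*dt) * [p*10.824400 + (1-p)*0.000000] = 4.930397
  V(1,1) = exp(-r*dt) * [p*0.000000 + (1-p)*0.000000] = 0.000000
  V(0,0) = exp(-r*dt) * [p*4.930397 + (1-p)*0.000000] = 2.245742

Answer: Price = V(0,0) = 2.2457


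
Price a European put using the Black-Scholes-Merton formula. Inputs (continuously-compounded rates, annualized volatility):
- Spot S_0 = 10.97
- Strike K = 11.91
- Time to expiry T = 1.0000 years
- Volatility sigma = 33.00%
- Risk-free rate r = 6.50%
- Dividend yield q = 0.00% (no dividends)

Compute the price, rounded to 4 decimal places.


Answer: Price = 1.5474

Derivation:
d1 = (ln(S/K) + (r - q + 0.5*sigma^2) * T) / (sigma * sqrt(T)) = 0.11283603
d2 = d1 - sigma * sqrt(T) = -0.21716397
exp(-rT) = 0.93706746; exp(-qT) = 1.00000000
P = K * exp(-rT) * N(-d2) - S_0 * exp(-qT) * N(-d1)
N(-d1) = 0.45508028; N(-d2) = 0.58595972
P = 11.9100 * 0.93706746 * 0.58595972 - 10.9700 * 1.00000000 * 0.45508028 = 1.5474


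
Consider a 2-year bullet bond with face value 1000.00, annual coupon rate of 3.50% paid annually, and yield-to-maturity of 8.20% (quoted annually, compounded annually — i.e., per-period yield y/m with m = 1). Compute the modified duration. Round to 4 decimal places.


Coupon per period c = face * coupon_rate / m = 35.000000
Periods per year m = 1; per-period yield y/m = 0.082000
Number of cashflows N = 2
Cashflows (t years, CF_t, discount factor 1/(1+y/m)^(m*t), PV):
  t = 1.0000: CF_t = 35.000000, DF = 0.924214, PV = 32.347505
  t = 2.0000: CF_t = 1035.000000, DF = 0.854172, PV = 884.068320
Price P = sum_t PV_t = 916.415825
First compute Macaulay numerator sum_t t * PV_t:
  t * PV_t at t = 1.0000: 32.347505
  t * PV_t at t = 2.0000: 1768.136640
Macaulay duration D = 1800.484145 / 916.415825 = 1.964702
Modified duration = D / (1 + y/m) = 1.964702 / (1 + 0.082000) = 1.815806

Answer: Modified duration = 1.8158


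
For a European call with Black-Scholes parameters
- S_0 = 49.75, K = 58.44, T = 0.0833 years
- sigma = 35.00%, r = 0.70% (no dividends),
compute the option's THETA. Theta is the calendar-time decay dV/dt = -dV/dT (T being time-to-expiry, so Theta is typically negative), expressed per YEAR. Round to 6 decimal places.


Answer: Theta = -3.711777

Derivation:
d1 = -1.5374273704; d2 = -1.6384434582
phi(d1) = 0.1223609504; exp(-qT) = 1.0000000000; exp(-rT) = 0.9994170700
Theta = -S*exp(-qT)*phi(d1)*sigma/(2*sqrt(T)) - r*K*exp(-rT)*N(d2) + q*S*exp(-qT)*N(d1)
N(d1) = 0.0620943441; N(d2) = 0.0506646099; sqrt(T) = 0.2886173938
Term 1 = -49.7500 * 1.0000000000 * 0.1223609504 * 0.3500 / (2 * 0.2886173938) = -3.6910631421
Term 2 = -0.0070 * 58.4400 * 0.9994170700 * 0.0506646099 = -0.0207137969
Term 3 = 0 (no dividend yield, q = 0)
Theta = -3.6910631421 + (-0.0207137969) + (0.0000000000) = -3.711777


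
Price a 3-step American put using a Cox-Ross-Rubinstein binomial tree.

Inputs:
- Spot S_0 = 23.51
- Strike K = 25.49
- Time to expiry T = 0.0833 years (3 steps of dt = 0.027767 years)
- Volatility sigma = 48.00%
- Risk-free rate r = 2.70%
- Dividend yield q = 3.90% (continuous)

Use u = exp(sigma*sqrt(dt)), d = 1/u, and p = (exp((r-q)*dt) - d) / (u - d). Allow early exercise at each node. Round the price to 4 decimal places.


dt = T/N = 0.027767
u = exp(sigma*sqrt(dt)) = 1.083270; d = 1/u = 0.923131
p = (exp((r-q)*dt) - d) / (u - d) = 0.477934
Discount per step: exp(-r*dt) = 0.999251
Stock lattice S(k, i) with i counting down-moves:
  k=0: S(0,0) = 23.5100
  k=1: S(1,0) = 25.4677; S(1,1) = 21.7028
  k=2: S(2,0) = 27.5884; S(2,1) = 23.5100; S(2,2) = 20.0345
  k=3: S(3,0) = 29.8856; S(3,1) = 25.4677; S(3,2) = 21.7028; S(3,3) = 18.4945
Terminal payoffs V(N, i) = max(K - S_T, 0):
  V(3,0) = 0.000000; V(3,1) = 0.022329; V(3,2) = 3.787187; V(3,3) = 6.995491
Backward induction: V(k, i) = exp(-r*dt) * [p * V(k+1, i) + (1-p) * V(k+1, i+1)]; then take max(V_cont, immediate exercise) for American.
  V(2,0) = exp(-r*dt) * [p*0.000000 + (1-p)*0.022329] = 0.011648; exercise = 0.000000; V(2,0) = max -> 0.011648
  V(2,1) = exp(-r*dt) * [p*0.022329 + (1-p)*3.787187] = 1.986343; exercise = 1.980000; V(2,1) = max -> 1.986343
  V(2,2) = exp(-r*dt) * [p*3.787187 + (1-p)*6.995491] = 5.458039; exercise = 5.455458; V(2,2) = max -> 5.458039
  V(1,0) = exp(-r*dt) * [p*0.011648 + (1-p)*1.986343] = 1.041787; exercise = 0.022329; V(1,0) = max -> 1.041787
  V(1,1) = exp(-r*dt) * [p*1.986343 + (1-p)*5.458039] = 3.795949; exercise = 3.787187; V(1,1) = max -> 3.795949
  V(0,0) = exp(-r*dt) * [p*1.041787 + (1-p)*3.795949] = 2.477782; exercise = 1.980000; V(0,0) = max -> 2.477782

Answer: Price = V(0,0) = 2.4778


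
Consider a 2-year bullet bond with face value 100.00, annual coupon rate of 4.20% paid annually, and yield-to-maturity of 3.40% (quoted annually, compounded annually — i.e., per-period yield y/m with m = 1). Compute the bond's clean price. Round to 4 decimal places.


Coupon per period c = face * coupon_rate / m = 4.200000
Periods per year m = 1; per-period yield y/m = 0.034000
Number of cashflows N = 2
Cashflows (t years, CF_t, discount factor 1/(1+y/m)^(m*t), PV):
  t = 1.0000: CF_t = 4.200000, DF = 0.967118, PV = 4.061896
  t = 2.0000: CF_t = 104.200000, DF = 0.935317, PV = 97.460053
Price P = sum_t PV_t = 101.521948

Answer: Price = 101.5219


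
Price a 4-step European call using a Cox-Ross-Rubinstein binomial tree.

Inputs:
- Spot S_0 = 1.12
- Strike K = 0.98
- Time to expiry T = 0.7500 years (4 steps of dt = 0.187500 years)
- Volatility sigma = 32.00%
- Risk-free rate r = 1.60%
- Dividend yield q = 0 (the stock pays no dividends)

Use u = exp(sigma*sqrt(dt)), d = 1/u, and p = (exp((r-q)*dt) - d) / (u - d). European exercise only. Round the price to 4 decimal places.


Answer: Price = V(0,0) = 0.2122

Derivation:
dt = T/N = 0.187500
u = exp(sigma*sqrt(dt)) = 1.148623; d = 1/u = 0.870607
p = (exp((r-q)*dt) - d) / (u - d) = 0.476221
Discount per step: exp(-r*dt) = 0.997004
Stock lattice S(k, i) with i counting down-moves:
  k=0: S(0,0) = 1.1200
  k=1: S(1,0) = 1.2865; S(1,1) = 0.9751
  k=2: S(2,0) = 1.4777; S(2,1) = 1.1200; S(2,2) = 0.8489
  k=3: S(3,0) = 1.6973; S(3,1) = 1.2865; S(3,2) = 0.9751; S(3,3) = 0.7391
  k=4: S(4,0) = 1.9495; S(4,1) = 1.4777; S(4,2) = 1.1200; S(4,3) = 0.8489; S(4,4) = 0.6434
Terminal payoffs V(N, i) = max(S_T - K, 0):
  V(4,0) = 0.969523; V(4,1) = 0.497656; V(4,2) = 0.140000; V(4,3) = 0.000000; V(4,4) = 0.000000
Backward induction: V(k, i) = exp(-r*dt) * [p * V(k+1, i) + (1-p) * V(k+1, i+1)].
  V(3,0) = exp(-r*dt) * [p*0.969523 + (1-p)*0.497656] = 0.720205
  V(3,1) = exp(-r*dt) * [p*0.497656 + (1-p)*0.140000] = 0.309394
  V(3,2) = exp(-r*dt) * [p*0.140000 + (1-p)*0.000000] = 0.066471
  V(3,3) = exp(-r*dt) * [p*0.000000 + (1-p)*0.000000] = 0.000000
  V(2,0) = exp(-r*dt) * [p*0.720205 + (1-p)*0.309394] = 0.503518
  V(2,1) = exp(-r*dt) * [p*0.309394 + (1-p)*0.066471] = 0.181610
  V(2,2) = exp(-r*dt) * [p*0.066471 + (1-p)*0.000000] = 0.031560
  V(1,0) = exp(-r*dt) * [p*0.503518 + (1-p)*0.181610] = 0.333906
  V(1,1) = exp(-r*dt) * [p*0.181610 + (1-p)*0.031560] = 0.102709
  V(0,0) = exp(-r*dt) * [p*0.333906 + (1-p)*0.102709] = 0.212173


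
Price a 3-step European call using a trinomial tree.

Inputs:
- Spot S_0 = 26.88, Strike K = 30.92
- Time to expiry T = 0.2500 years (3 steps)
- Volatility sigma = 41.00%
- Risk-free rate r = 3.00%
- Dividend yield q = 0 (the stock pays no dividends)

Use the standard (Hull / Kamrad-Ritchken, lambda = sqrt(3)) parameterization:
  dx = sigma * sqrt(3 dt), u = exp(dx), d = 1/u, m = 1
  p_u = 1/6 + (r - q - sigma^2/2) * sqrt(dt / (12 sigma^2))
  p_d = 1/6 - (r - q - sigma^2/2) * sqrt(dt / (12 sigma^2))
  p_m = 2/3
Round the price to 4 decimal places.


dt = T/N = 0.083333; dx = sigma*sqrt(3*dt) = 0.205000
u = exp(dx) = 1.227525; d = 1/u = 0.814647
p_u = 0.155681, p_m = 0.666667, p_d = 0.177652
Discount per step: exp(-r*dt) = 0.997503
Stock lattice S(k, j) with j the centered position index:
  k=0: S(0,+0) = 26.8800
  k=1: S(1,-1) = 21.8977; S(1,+0) = 26.8800; S(1,+1) = 32.9959
  k=2: S(2,-2) = 17.8389; S(2,-1) = 21.8977; S(2,+0) = 26.8800; S(2,+1) = 32.9959; S(2,+2) = 40.5033
  k=3: S(3,-3) = 14.5324; S(3,-2) = 17.8389; S(3,-1) = 21.8977; S(3,+0) = 26.8800; S(3,+1) = 32.9959; S(3,+2) = 40.5033; S(3,+3) = 49.7188
Terminal payoffs V(N, j) = max(S_T - K, 0):
  V(3,-3) = 0.000000; V(3,-2) = 0.000000; V(3,-1) = 0.000000; V(3,+0) = 0.000000; V(3,+1) = 2.075874; V(3,+2) = 9.583262; V(3,+3) = 18.798769
Backward induction: V(k, j) = exp(-r*dt) * [p_u * V(k+1, j+1) + p_m * V(k+1, j) + p_d * V(k+1, j-1)]
  V(2,-2) = exp(-r*dt) * [p_u*0.000000 + p_m*0.000000 + p_d*0.000000] = 0.000000
  V(2,-1) = exp(-r*dt) * [p_u*0.000000 + p_m*0.000000 + p_d*0.000000] = 0.000000
  V(2,+0) = exp(-r*dt) * [p_u*2.075874 + p_m*0.000000 + p_d*0.000000] = 0.322367
  V(2,+1) = exp(-r*dt) * [p_u*9.583262 + p_m*2.075874 + p_d*0.000000] = 2.868666
  V(2,+2) = exp(-r*dt) * [p_u*18.798769 + p_m*9.583262 + p_d*2.075874] = 9.660054
  V(1,-1) = exp(-r*dt) * [p_u*0.322367 + p_m*0.000000 + p_d*0.000000] = 0.050061
  V(1,+0) = exp(-r*dt) * [p_u*2.868666 + p_m*0.322367 + p_d*0.000000] = 0.659856
  V(1,+1) = exp(-r*dt) * [p_u*9.660054 + p_m*2.868666 + p_d*0.322367] = 3.464926
  V(0,+0) = exp(-r*dt) * [p_u*3.464926 + p_m*0.659856 + p_d*0.050061] = 0.985753

Answer: Price = V(0,0) = 0.9858


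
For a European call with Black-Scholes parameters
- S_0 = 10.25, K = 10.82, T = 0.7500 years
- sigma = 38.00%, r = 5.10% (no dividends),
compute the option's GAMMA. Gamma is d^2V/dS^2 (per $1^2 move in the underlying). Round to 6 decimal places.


d1 = 0.1163252377; d2 = -0.2127644157
phi(d1) = 0.3962522349; exp(-qT) = 1.0000000000; exp(-rT) = 0.9624722927
Gamma = exp(-qT) * phi(d1) / (S * sigma * sqrt(T)) = 1.0000000000 * 0.3962522349 / (10.2500 * 0.3800 * 0.8660254038) = 0.117472

Answer: Gamma = 0.117472


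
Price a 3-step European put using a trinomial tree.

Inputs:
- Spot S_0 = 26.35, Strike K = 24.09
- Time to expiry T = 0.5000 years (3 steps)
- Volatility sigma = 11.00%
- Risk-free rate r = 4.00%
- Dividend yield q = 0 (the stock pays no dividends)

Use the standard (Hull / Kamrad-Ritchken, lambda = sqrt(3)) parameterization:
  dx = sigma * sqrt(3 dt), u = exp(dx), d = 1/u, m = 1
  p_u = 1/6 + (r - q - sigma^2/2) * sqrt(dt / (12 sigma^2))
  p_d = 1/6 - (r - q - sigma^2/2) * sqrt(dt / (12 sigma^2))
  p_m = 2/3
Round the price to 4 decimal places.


dt = T/N = 0.166667; dx = sigma*sqrt(3*dt) = 0.077782
u = exp(dx) = 1.080887; d = 1/u = 0.925166
p_u = 0.203040, p_m = 0.666667, p_d = 0.130294
Discount per step: exp(-r*dt) = 0.993356
Stock lattice S(k, j) with j the centered position index:
  k=0: S(0,+0) = 26.3500
  k=1: S(1,-1) = 24.3781; S(1,+0) = 26.3500; S(1,+1) = 28.4814
  k=2: S(2,-2) = 22.5538; S(2,-1) = 24.3781; S(2,+0) = 26.3500; S(2,+1) = 28.4814; S(2,+2) = 30.7851
  k=3: S(3,-3) = 20.8660; S(3,-2) = 22.5538; S(3,-1) = 24.3781; S(3,+0) = 26.3500; S(3,+1) = 28.4814; S(3,+2) = 30.7851; S(3,+3) = 33.2752
Terminal payoffs V(N, j) = max(K - S_T, 0):
  V(3,-3) = 3.223958; V(3,-2) = 1.536173; V(3,-1) = 0.000000; V(3,+0) = 0.000000; V(3,+1) = 0.000000; V(3,+2) = 0.000000; V(3,+3) = 0.000000
Backward induction: V(k, j) = exp(-r*dt) * [p_u * V(k+1, j+1) + p_m * V(k+1, j) + p_d * V(k+1, j-1)]
  V(2,-2) = exp(-r*dt) * [p_u*0.000000 + p_m*1.536173 + p_d*3.223958] = 1.434580
  V(2,-1) = exp(-r*dt) * [p_u*0.000000 + p_m*0.000000 + p_d*1.536173] = 0.198823
  V(2,+0) = exp(-r*dt) * [p_u*0.000000 + p_m*0.000000 + p_d*0.000000] = 0.000000
  V(2,+1) = exp(-r*dt) * [p_u*0.000000 + p_m*0.000000 + p_d*0.000000] = 0.000000
  V(2,+2) = exp(-r*dt) * [p_u*0.000000 + p_m*0.000000 + p_d*0.000000] = 0.000000
  V(1,-1) = exp(-r*dt) * [p_u*0.000000 + p_m*0.198823 + p_d*1.434580] = 0.317343
  V(1,+0) = exp(-r*dt) * [p_u*0.000000 + p_m*0.000000 + p_d*0.198823] = 0.025733
  V(1,+1) = exp(-r*dt) * [p_u*0.000000 + p_m*0.000000 + p_d*0.000000] = 0.000000
  V(0,+0) = exp(-r*dt) * [p_u*0.000000 + p_m*0.025733 + p_d*0.317343] = 0.058114

Answer: Price = V(0,0) = 0.0581


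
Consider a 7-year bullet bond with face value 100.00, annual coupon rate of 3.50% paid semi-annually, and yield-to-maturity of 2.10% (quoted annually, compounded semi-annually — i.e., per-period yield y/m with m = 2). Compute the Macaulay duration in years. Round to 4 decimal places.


Coupon per period c = face * coupon_rate / m = 1.750000
Periods per year m = 2; per-period yield y/m = 0.010500
Number of cashflows N = 14
Cashflows (t years, CF_t, discount factor 1/(1+y/m)^(m*t), PV):
  t = 0.5000: CF_t = 1.750000, DF = 0.989609, PV = 1.731816
  t = 1.0000: CF_t = 1.750000, DF = 0.979326, PV = 1.713821
  t = 1.5000: CF_t = 1.750000, DF = 0.969150, PV = 1.696013
  t = 2.0000: CF_t = 1.750000, DF = 0.959080, PV = 1.678390
  t = 2.5000: CF_t = 1.750000, DF = 0.949114, PV = 1.660950
  t = 3.0000: CF_t = 1.750000, DF = 0.939252, PV = 1.643691
  t = 3.5000: CF_t = 1.750000, DF = 0.929492, PV = 1.626611
  t = 4.0000: CF_t = 1.750000, DF = 0.919834, PV = 1.609709
  t = 4.5000: CF_t = 1.750000, DF = 0.910276, PV = 1.592983
  t = 5.0000: CF_t = 1.750000, DF = 0.900818, PV = 1.576431
  t = 5.5000: CF_t = 1.750000, DF = 0.891457, PV = 1.560050
  t = 6.0000: CF_t = 1.750000, DF = 0.882194, PV = 1.543840
  t = 6.5000: CF_t = 1.750000, DF = 0.873027, PV = 1.527798
  t = 7.0000: CF_t = 101.750000, DF = 0.863956, PV = 87.907508
Price P = sum_t PV_t = 109.069610
Macaulay numerator sum_t t * PV_t:
  t * PV_t at t = 0.5000: 0.865908
  t * PV_t at t = 1.0000: 1.713821
  t * PV_t at t = 1.5000: 2.544019
  t * PV_t at t = 2.0000: 3.356779
  t * PV_t at t = 2.5000: 4.152374
  t * PV_t at t = 3.0000: 4.931073
  t * PV_t at t = 3.5000: 5.693140
  t * PV_t at t = 4.0000: 6.438838
  t * PV_t at t = 4.5000: 7.168424
  t * PV_t at t = 5.0000: 7.882153
  t * PV_t at t = 5.5000: 8.580276
  t * PV_t at t = 6.0000: 9.263039
  t * PV_t at t = 6.5000: 9.930687
  t * PV_t at t = 7.0000: 615.352555
Macaulay duration D = (sum_t t * PV_t) / P = 687.873085 / 109.069610 = 6.306735

Answer: Macaulay duration = 6.3067 years


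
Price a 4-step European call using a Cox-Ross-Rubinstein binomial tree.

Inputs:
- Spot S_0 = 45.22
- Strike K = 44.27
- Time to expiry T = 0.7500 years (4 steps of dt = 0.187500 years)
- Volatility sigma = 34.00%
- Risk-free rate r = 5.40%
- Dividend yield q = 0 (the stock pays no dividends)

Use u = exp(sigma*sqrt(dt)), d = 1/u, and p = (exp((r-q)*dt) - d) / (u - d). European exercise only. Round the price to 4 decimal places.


Answer: Price = V(0,0) = 6.4437

Derivation:
dt = T/N = 0.187500
u = exp(sigma*sqrt(dt)) = 1.158614; d = 1/u = 0.863100
p = (exp((r-q)*dt) - d) / (u - d) = 0.497697
Discount per step: exp(-r*dt) = 0.989926
Stock lattice S(k, i) with i counting down-moves:
  k=0: S(0,0) = 45.2200
  k=1: S(1,0) = 52.3925; S(1,1) = 39.0294
  k=2: S(2,0) = 60.7027; S(2,1) = 45.2200; S(2,2) = 33.6863
  k=3: S(3,0) = 70.3310; S(3,1) = 52.3925; S(3,2) = 39.0294; S(3,3) = 29.0746
  k=4: S(4,0) = 81.4864; S(4,1) = 60.7027; S(4,2) = 45.2200; S(4,3) = 33.6863; S(4,4) = 25.0943
Terminal payoffs V(N, i) = max(S_T - K, 0):
  V(4,0) = 37.216449; V(4,1) = 16.432696; V(4,2) = 0.950000; V(4,3) = 0.000000; V(4,4) = 0.000000
Backward induction: V(k, i) = exp(-r*dt) * [p * V(k+1, i) + (1-p) * V(k+1, i+1)].
  V(3,0) = exp(-r*dt) * [p*37.216449 + (1-p)*16.432696] = 26.506955
  V(3,1) = exp(-r*dt) * [p*16.432696 + (1-p)*0.950000] = 8.568490
  V(3,2) = exp(-r*dt) * [p*0.950000 + (1-p)*0.000000] = 0.468049
  V(3,3) = exp(-r*dt) * [p*0.000000 + (1-p)*0.000000] = 0.000000
  V(2,0) = exp(-r*dt) * [p*26.506955 + (1-p)*8.568490] = 17.320147
  V(2,1) = exp(-r*dt) * [p*8.568490 + (1-p)*0.468049] = 4.454283
  V(2,2) = exp(-r*dt) * [p*0.468049 + (1-p)*0.000000] = 0.230600
  V(1,0) = exp(-r*dt) * [p*17.320147 + (1-p)*4.454283] = 10.748203
  V(1,1) = exp(-r*dt) * [p*4.454283 + (1-p)*0.230600] = 2.309213
  V(0,0) = exp(-r*dt) * [p*10.748203 + (1-p)*2.309213] = 6.443697


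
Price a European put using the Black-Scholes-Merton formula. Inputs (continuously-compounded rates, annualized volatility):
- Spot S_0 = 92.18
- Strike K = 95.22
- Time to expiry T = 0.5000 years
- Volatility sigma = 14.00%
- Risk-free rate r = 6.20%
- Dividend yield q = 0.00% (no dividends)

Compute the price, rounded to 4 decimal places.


Answer: Price = 3.7088

Derivation:
d1 = (ln(S/K) + (r - q + 0.5*sigma^2) * T) / (sigma * sqrt(T)) = 0.03488242
d2 = d1 - sigma * sqrt(T) = -0.06411253
exp(-rT) = 0.96947557; exp(-qT) = 1.00000000
P = K * exp(-rT) * N(-d2) - S_0 * exp(-qT) * N(-d1)
N(-d1) = 0.48608675; N(-d2) = 0.52555969
P = 95.2200 * 0.96947557 * 0.52555969 - 92.1800 * 1.00000000 * 0.48608675 = 3.7088


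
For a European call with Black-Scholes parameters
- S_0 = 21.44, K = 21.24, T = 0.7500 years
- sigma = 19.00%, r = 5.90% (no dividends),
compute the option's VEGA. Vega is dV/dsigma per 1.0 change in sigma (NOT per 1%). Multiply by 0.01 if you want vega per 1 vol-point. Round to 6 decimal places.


Answer: Vega = 6.815394

Derivation:
d1 = 0.4081540646; d2 = 0.2436092378
phi(d1) = 0.3670587348; exp(-qT) = 1.0000000000; exp(-rT) = 0.9567147489
Vega = S * exp(-qT) * phi(d1) * sqrt(T) = 21.4400 * 1.0000000000 * 0.3670587348 * 0.8660254038 = 6.815394
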